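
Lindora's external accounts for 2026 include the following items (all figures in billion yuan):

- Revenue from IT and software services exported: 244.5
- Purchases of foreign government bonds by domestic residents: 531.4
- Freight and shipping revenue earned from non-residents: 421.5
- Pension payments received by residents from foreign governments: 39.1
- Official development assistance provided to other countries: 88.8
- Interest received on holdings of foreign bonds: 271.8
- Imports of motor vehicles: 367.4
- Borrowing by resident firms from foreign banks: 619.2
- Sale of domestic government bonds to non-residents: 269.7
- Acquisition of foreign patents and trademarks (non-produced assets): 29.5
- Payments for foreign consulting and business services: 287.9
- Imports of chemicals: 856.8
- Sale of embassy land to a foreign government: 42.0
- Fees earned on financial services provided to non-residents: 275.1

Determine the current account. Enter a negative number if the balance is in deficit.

Goods: -856.8 - 367.4 = -1224.2
Services: 421.5 + 275.1 - 287.9 + 244.5 = 653.2
Primary income: 271.8
Secondary income: -88.8 + 39.1 = -49.7
Current account = (-1224.2) + 653.2 + 271.8 + (-49.7) = -348.9
(Excluded from the current account — financial account: purchases of foreign government bonds by domestic residents 531.4, borrowing by resident firms from foreign banks 619.2, sale of domestic government bonds to non-residents 269.7; capital account: acquisition of foreign patents and trademarks (non-produced assets) 29.5, sale of embassy land to a foreign government 42.0.)

-348.9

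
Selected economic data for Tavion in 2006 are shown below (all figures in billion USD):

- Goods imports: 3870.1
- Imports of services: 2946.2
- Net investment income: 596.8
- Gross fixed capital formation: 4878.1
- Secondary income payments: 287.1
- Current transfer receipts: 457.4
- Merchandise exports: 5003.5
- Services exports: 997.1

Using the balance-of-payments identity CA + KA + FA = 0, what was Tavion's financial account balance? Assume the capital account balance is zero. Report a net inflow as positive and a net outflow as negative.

Goods balance = 5003.5 - 3870.1 = 1133.4
Services balance = 997.1 - 2946.2 = -1949.1
Trade balance (goods + services) = 1133.4 + (-1949.1) = -815.7
Net primary income = 596.8
Net secondary income = 457.4 - 287.1 = 170.3
Current account = -815.7 + 596.8 + 170.3 = -48.6
Financial account = -(-48.6) = 48.6

48.6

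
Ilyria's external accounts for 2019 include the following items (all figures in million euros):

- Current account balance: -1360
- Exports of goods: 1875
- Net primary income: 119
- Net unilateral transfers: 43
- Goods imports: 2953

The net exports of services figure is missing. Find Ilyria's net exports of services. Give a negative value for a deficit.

Current account = goods balance + services balance + net primary income + net secondary income
Sum of the known components = -916
Net exports of services = CA - (known components) = -1360 - (-916) = -444

-444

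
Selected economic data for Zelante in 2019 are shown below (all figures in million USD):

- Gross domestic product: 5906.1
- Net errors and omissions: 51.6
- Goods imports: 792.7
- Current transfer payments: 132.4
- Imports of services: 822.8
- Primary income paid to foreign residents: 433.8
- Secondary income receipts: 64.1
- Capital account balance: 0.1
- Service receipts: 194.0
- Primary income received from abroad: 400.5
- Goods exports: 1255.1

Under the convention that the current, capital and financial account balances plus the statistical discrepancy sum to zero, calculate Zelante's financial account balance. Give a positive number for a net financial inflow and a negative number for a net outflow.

Goods balance = 1255.1 - 792.7 = 462.4
Services balance = 194.0 - 822.8 = -628.8
Trade balance (goods + services) = 462.4 + (-628.8) = -166.4
Net primary income = 400.5 - 433.8 = -33.3
Net secondary income = 64.1 - 132.4 = -68.3
Current account = -166.4 + (-33.3) + (-68.3) = -268.0
Financial account = -(-268.0 + 0.1 + 51.6) = 216.3

216.3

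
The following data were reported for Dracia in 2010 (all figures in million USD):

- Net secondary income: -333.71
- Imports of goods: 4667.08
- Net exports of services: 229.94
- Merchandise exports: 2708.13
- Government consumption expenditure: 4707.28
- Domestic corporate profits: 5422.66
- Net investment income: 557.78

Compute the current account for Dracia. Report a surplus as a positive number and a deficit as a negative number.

Goods balance = 2708.13 - 4667.08 = -1958.95
Services balance = 229.94
Trade balance (goods + services) = -1958.95 + 229.94 = -1729.01
Net primary income = 557.78
Net secondary income = -333.71
Current account = -1729.01 + 557.78 + (-333.71) = -1504.94

-1504.94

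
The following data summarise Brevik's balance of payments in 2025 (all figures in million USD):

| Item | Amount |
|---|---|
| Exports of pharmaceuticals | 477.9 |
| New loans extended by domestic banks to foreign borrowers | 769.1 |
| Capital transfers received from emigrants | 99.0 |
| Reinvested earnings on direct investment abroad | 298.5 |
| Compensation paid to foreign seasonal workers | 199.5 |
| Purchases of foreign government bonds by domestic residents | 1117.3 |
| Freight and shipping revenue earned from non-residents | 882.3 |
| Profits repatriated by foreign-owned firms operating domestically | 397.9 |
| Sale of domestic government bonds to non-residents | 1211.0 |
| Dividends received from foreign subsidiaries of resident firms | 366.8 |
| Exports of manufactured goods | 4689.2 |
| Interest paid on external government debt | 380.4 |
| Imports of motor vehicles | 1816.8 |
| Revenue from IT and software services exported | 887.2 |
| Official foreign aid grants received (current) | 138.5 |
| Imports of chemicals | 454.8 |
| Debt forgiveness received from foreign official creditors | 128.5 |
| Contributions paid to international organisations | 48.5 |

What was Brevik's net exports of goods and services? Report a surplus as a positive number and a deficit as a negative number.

Goods: -454.8 - 1816.8 + 477.9 + 4689.2 = 2895.5
Services: 882.3 + 887.2 = 1769.5
Trade balance = 2895.5 + 1769.5 = 4665.0
(Excluded from the trade balance — financial account: new loans extended by domestic banks to foreign borrowers 769.1, purchases of foreign government bonds by domestic residents 1117.3, sale of domestic government bonds to non-residents 1211.0; capital account: capital transfers received from emigrants 99.0, debt forgiveness received from foreign official creditors 128.5; primary income: reinvested earnings on direct investment abroad 298.5, compensation paid to foreign seasonal workers 199.5, profits repatriated by foreign-owned firms operating domestically 397.9, dividends received from foreign subsidiaries of resident firms 366.8, interest paid on external government debt 380.4; secondary income: official foreign aid grants received (current) 138.5, contributions paid to international organisations 48.5.)

4665.0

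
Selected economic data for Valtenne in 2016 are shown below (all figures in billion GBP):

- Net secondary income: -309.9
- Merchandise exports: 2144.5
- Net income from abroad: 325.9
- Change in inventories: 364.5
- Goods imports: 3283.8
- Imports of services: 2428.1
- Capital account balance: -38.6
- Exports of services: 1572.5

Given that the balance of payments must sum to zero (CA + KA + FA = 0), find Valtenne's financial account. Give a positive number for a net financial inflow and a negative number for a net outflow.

2017.5

Goods balance = 2144.5 - 3283.8 = -1139.3
Services balance = 1572.5 - 2428.1 = -855.6
Trade balance (goods + services) = -1139.3 + (-855.6) = -1994.9
Net primary income = 325.9
Net secondary income = -309.9
Current account = -1994.9 + 325.9 + (-309.9) = -1978.9
Financial account = -(-1978.9 + (-38.6)) = 2017.5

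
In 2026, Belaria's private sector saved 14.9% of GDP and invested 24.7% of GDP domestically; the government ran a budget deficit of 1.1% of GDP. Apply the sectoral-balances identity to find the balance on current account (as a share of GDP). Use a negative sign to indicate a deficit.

By the sectoral-balances identity, CA = (S_private - I) + (T - G).
Private balance = 14.9 - 24.7 = -9.8
Government balance (T - G) = -1.1
CA = -9.8 + (-1.1) = -10.9

-10.9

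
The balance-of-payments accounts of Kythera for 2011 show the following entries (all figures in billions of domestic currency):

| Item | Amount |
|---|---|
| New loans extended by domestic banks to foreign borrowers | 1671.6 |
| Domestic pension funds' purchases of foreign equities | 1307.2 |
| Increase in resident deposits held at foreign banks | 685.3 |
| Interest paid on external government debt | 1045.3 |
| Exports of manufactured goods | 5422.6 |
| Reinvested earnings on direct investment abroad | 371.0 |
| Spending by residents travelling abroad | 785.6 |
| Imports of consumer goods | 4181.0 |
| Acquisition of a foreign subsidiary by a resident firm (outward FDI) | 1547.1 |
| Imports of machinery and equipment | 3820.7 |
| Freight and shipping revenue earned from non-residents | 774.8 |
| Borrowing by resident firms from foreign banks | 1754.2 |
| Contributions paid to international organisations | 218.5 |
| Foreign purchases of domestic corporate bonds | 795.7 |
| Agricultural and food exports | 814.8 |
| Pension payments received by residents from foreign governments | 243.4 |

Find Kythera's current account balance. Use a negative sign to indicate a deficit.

-2424.5

Goods: 5422.6 - 4181.0 + 814.8 - 3820.7 = -1764.3
Services: -785.6 + 774.8 = -10.8
Primary income: -1045.3 + 371.0 = -674.3
Secondary income: 243.4 - 218.5 = 24.9
Current account = (-1764.3) + (-10.8) + (-674.3) + 24.9 = -2424.5
(Excluded from the current account — financial account: new loans extended by domestic banks to foreign borrowers 1671.6, domestic pension funds' purchases of foreign equities 1307.2, increase in resident deposits held at foreign banks 685.3, acquisition of a foreign subsidiary by a resident firm (outward FDI) 1547.1, borrowing by resident firms from foreign banks 1754.2, foreign purchases of domestic corporate bonds 795.7.)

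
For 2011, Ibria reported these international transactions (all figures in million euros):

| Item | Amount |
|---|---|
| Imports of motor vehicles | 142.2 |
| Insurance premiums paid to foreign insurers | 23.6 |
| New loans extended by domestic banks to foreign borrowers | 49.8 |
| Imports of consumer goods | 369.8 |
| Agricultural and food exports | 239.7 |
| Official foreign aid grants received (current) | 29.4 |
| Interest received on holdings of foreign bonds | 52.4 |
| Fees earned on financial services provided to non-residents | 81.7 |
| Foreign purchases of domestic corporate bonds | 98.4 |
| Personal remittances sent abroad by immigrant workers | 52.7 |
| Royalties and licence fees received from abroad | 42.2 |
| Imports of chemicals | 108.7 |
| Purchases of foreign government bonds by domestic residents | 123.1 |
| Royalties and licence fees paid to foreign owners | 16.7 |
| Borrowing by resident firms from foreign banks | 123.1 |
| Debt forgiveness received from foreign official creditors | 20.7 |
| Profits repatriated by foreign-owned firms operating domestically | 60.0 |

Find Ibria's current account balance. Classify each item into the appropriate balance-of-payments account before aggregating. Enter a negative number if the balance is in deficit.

-328.3

Goods: -142.2 - 369.8 - 108.7 + 239.7 = -381.0
Services: 81.7 + 42.2 - 16.7 - 23.6 = 83.6
Primary income: 52.4 - 60.0 = -7.6
Secondary income: 29.4 - 52.7 = -23.3
Current account = (-381.0) + 83.6 + (-7.6) + (-23.3) = -328.3
(Excluded from the current account — financial account: new loans extended by domestic banks to foreign borrowers 49.8, foreign purchases of domestic corporate bonds 98.4, purchases of foreign government bonds by domestic residents 123.1, borrowing by resident firms from foreign banks 123.1; capital account: debt forgiveness received from foreign official creditors 20.7.)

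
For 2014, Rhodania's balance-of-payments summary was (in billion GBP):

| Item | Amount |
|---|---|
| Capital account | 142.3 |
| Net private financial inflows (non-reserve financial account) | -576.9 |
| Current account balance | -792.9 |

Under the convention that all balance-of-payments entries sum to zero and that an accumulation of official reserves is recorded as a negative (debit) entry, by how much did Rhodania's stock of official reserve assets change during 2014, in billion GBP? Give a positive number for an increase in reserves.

Official reserve transactions balance = -((-792.9) + 142.3 + (-576.9)) = 1227.5
An accumulation of reserves is recorded as a debit (negative entry), so the change in the stock of reserves is the negative of that balance.
Change in official reserves = -(1227.5) = -1227.5

-1227.5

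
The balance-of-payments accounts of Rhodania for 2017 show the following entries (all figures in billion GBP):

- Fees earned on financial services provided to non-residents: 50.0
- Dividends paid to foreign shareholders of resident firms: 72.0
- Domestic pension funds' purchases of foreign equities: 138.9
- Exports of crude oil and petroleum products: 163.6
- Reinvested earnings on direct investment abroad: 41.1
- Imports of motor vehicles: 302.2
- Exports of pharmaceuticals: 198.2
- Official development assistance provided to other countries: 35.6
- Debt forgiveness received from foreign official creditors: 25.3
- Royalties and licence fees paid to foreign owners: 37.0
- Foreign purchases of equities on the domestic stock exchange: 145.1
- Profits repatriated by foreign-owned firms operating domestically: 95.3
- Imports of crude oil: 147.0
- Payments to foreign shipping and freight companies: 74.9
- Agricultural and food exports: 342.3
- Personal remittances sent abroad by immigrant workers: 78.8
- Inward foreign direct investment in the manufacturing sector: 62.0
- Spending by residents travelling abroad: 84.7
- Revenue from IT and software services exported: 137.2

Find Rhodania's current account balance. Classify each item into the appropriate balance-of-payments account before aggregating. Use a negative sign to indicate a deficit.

4.9

Goods: -147.0 + 198.2 + 342.3 - 302.2 + 163.6 = 254.9
Services: -74.9 - 84.7 + 137.2 - 37.0 + 50.0 = -9.4
Primary income: 41.1 - 72.0 - 95.3 = -126.2
Secondary income: -78.8 - 35.6 = -114.4
Current account = 254.9 + (-9.4) + (-126.2) + (-114.4) = 4.9
(Excluded from the current account — financial account: domestic pension funds' purchases of foreign equities 138.9, foreign purchases of equities on the domestic stock exchange 145.1, inward foreign direct investment in the manufacturing sector 62.0; capital account: debt forgiveness received from foreign official creditors 25.3.)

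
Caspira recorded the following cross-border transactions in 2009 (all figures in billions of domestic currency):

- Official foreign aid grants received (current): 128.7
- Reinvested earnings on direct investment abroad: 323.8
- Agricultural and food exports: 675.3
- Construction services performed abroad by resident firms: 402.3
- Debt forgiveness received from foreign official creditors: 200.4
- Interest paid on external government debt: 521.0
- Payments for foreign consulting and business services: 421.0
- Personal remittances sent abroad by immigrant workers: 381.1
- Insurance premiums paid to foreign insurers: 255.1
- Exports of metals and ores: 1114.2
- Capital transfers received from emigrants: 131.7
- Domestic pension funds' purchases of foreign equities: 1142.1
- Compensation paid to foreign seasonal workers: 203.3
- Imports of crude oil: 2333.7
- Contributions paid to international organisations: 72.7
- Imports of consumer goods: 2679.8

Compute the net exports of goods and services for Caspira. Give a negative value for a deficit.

Goods: 675.3 - 2333.7 + 1114.2 - 2679.8 = -3224.0
Services: 402.3 - 421.0 - 255.1 = -273.8
Trade balance = -3224.0 + (-273.8) = -3497.8
(Excluded from the trade balance — secondary income: official foreign aid grants received (current) 128.7, personal remittances sent abroad by immigrant workers 381.1, contributions paid to international organisations 72.7; primary income: reinvested earnings on direct investment abroad 323.8, interest paid on external government debt 521.0, compensation paid to foreign seasonal workers 203.3; capital account: debt forgiveness received from foreign official creditors 200.4, capital transfers received from emigrants 131.7; financial account: domestic pension funds' purchases of foreign equities 1142.1.)

-3497.8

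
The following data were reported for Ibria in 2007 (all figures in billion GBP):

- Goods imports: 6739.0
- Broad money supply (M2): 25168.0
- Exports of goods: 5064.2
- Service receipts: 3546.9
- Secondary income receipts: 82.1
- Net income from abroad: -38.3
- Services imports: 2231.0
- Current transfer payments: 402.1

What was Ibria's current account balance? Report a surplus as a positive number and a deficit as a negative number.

Goods balance = 5064.2 - 6739.0 = -1674.8
Services balance = 3546.9 - 2231.0 = 1315.9
Trade balance (goods + services) = -1674.8 + 1315.9 = -358.9
Net primary income = -38.3
Net secondary income = 82.1 - 402.1 = -320.0
Current account = -358.9 + (-38.3) + (-320.0) = -717.2

-717.2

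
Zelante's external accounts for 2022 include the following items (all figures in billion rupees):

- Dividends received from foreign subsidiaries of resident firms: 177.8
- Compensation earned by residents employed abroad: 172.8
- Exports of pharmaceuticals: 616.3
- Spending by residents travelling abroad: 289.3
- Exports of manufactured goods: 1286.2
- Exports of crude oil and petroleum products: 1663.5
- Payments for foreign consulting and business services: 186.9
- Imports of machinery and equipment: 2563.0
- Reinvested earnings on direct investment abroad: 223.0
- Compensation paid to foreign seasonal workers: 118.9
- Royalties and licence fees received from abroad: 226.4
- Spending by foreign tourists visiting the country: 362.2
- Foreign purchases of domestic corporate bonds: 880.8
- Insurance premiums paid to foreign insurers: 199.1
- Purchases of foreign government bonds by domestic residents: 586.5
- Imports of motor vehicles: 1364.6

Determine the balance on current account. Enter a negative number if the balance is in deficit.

Goods: 1663.5 - 2563.0 + 616.3 - 1364.6 + 1286.2 = -361.6
Services: 362.2 - 186.9 + 226.4 - 289.3 - 199.1 = -86.7
Primary income: 177.8 - 118.9 + 223.0 + 172.8 = 454.7
Current account = (-361.6) + (-86.7) + 454.7 = 6.4
(Excluded from the current account — financial account: foreign purchases of domestic corporate bonds 880.8, purchases of foreign government bonds by domestic residents 586.5.)

6.4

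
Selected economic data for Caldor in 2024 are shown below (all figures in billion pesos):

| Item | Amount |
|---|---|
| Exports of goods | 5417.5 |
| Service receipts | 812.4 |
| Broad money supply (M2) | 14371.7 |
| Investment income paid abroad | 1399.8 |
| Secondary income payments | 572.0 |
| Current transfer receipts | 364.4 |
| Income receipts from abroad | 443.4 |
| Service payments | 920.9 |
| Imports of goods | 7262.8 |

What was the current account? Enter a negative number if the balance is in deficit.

Goods balance = 5417.5 - 7262.8 = -1845.3
Services balance = 812.4 - 920.9 = -108.5
Trade balance (goods + services) = -1845.3 + (-108.5) = -1953.8
Net primary income = 443.4 - 1399.8 = -956.4
Net secondary income = 364.4 - 572.0 = -207.6
Current account = -1953.8 + (-956.4) + (-207.6) = -3117.8

-3117.8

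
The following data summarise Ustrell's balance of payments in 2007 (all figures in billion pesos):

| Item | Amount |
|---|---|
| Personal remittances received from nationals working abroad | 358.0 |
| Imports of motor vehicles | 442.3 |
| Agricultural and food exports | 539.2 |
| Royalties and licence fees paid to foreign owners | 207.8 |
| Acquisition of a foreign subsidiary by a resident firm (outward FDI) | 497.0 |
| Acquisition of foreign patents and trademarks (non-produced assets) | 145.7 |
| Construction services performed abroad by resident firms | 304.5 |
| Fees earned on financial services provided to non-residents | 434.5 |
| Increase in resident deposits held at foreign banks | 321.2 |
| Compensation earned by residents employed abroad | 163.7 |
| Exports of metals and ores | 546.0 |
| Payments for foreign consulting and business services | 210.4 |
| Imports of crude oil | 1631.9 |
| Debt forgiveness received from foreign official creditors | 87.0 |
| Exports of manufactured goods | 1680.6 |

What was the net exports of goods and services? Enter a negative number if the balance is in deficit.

Goods: 539.2 + 1680.6 - 442.3 - 1631.9 + 546.0 = 691.6
Services: -210.4 + 304.5 - 207.8 + 434.5 = 320.8
Trade balance = 691.6 + 320.8 = 1012.4
(Excluded from the trade balance — secondary income: personal remittances received from nationals working abroad 358.0; financial account: acquisition of a foreign subsidiary by a resident firm (outward FDI) 497.0, increase in resident deposits held at foreign banks 321.2; capital account: acquisition of foreign patents and trademarks (non-produced assets) 145.7, debt forgiveness received from foreign official creditors 87.0; primary income: compensation earned by residents employed abroad 163.7.)

1012.4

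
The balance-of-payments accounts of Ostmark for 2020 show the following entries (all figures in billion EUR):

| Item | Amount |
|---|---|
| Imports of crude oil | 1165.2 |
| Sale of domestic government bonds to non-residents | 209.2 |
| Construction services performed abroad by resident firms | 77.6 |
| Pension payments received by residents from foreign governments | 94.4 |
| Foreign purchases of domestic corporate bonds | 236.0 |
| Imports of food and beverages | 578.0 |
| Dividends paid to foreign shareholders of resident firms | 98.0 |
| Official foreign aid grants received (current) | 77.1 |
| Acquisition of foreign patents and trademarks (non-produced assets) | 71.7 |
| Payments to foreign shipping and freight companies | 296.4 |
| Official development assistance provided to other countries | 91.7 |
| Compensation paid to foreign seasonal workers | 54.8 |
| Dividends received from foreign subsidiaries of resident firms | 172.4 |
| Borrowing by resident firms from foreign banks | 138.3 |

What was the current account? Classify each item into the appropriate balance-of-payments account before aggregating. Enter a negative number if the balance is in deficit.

-1862.6

Goods: -1165.2 - 578.0 = -1743.2
Services: 77.6 - 296.4 = -218.8
Primary income: 172.4 - 54.8 - 98.0 = 19.6
Secondary income: 77.1 - 91.7 + 94.4 = 79.8
Current account = (-1743.2) + (-218.8) + 19.6 + 79.8 = -1862.6
(Excluded from the current account — financial account: sale of domestic government bonds to non-residents 209.2, foreign purchases of domestic corporate bonds 236.0, borrowing by resident firms from foreign banks 138.3; capital account: acquisition of foreign patents and trademarks (non-produced assets) 71.7.)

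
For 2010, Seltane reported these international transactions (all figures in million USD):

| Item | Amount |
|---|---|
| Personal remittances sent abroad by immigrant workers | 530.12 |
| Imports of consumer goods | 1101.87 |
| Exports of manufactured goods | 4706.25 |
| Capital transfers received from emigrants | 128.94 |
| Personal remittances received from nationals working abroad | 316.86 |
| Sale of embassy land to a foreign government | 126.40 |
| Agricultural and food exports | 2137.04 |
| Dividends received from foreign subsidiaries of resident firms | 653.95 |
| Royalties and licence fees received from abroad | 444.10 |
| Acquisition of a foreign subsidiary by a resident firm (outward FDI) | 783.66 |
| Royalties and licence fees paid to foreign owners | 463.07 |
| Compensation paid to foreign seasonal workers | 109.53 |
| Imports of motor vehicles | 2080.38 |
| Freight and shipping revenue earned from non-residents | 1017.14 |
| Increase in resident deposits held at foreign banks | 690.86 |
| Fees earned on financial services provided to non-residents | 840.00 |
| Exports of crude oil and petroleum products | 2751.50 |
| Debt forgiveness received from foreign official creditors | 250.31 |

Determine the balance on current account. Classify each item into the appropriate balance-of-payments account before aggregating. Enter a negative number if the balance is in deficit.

Goods: -1101.87 + 2137.04 - 2080.38 + 2751.50 + 4706.25 = 6412.54
Services: 444.10 - 463.07 + 840.00 + 1017.14 = 1838.17
Primary income: -109.53 + 653.95 = 544.42
Secondary income: 316.86 - 530.12 = -213.26
Current account = 6412.54 + 1838.17 + 544.42 + (-213.26) = 8581.87
(Excluded from the current account — capital account: capital transfers received from emigrants 128.94, sale of embassy land to a foreign government 126.40, debt forgiveness received from foreign official creditors 250.31; financial account: acquisition of a foreign subsidiary by a resident firm (outward FDI) 783.66, increase in resident deposits held at foreign banks 690.86.)

8581.87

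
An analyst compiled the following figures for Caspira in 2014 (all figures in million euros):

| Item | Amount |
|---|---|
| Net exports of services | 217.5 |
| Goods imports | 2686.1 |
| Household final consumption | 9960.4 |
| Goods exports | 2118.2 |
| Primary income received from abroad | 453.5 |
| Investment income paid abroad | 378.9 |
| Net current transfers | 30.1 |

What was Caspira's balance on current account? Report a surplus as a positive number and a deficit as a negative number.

-245.7

Goods balance = 2118.2 - 2686.1 = -567.9
Services balance = 217.5
Trade balance (goods + services) = -567.9 + 217.5 = -350.4
Net primary income = 453.5 - 378.9 = 74.6
Net secondary income = 30.1
Current account = -350.4 + 74.6 + 30.1 = -245.7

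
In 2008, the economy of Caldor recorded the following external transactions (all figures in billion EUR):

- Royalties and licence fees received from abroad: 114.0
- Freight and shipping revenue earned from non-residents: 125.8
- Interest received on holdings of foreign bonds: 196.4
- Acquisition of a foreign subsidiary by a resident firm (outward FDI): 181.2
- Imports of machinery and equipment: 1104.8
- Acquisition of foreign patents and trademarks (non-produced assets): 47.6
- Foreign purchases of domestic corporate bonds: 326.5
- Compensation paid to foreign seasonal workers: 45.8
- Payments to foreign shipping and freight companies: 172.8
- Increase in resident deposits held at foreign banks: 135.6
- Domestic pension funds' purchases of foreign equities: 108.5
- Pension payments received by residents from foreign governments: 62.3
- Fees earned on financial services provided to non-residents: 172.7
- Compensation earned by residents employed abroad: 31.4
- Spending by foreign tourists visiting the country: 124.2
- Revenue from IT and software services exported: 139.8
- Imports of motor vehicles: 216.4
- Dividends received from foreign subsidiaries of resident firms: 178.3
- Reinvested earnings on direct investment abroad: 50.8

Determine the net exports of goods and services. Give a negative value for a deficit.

Goods: -1104.8 - 216.4 = -1321.2
Services: -172.8 + 139.8 + 114.0 + 125.8 + 124.2 + 172.7 = 503.7
Trade balance = -1321.2 + 503.7 = -817.5
(Excluded from the trade balance — primary income: interest received on holdings of foreign bonds 196.4, compensation paid to foreign seasonal workers 45.8, compensation earned by residents employed abroad 31.4, dividends received from foreign subsidiaries of resident firms 178.3, reinvested earnings on direct investment abroad 50.8; financial account: acquisition of a foreign subsidiary by a resident firm (outward FDI) 181.2, foreign purchases of domestic corporate bonds 326.5, increase in resident deposits held at foreign banks 135.6, domestic pension funds' purchases of foreign equities 108.5; capital account: acquisition of foreign patents and trademarks (non-produced assets) 47.6; secondary income: pension payments received by residents from foreign governments 62.3.)

-817.5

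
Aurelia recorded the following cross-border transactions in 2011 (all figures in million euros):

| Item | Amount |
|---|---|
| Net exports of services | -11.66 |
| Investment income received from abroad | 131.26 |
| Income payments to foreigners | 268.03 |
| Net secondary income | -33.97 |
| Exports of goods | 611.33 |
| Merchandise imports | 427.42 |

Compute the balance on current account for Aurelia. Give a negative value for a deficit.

1.51

Goods balance = 611.33 - 427.42 = 183.91
Services balance = -11.66
Trade balance (goods + services) = 183.91 + (-11.66) = 172.25
Net primary income = 131.26 - 268.03 = -136.77
Net secondary income = -33.97
Current account = 172.25 + (-136.77) + (-33.97) = 1.51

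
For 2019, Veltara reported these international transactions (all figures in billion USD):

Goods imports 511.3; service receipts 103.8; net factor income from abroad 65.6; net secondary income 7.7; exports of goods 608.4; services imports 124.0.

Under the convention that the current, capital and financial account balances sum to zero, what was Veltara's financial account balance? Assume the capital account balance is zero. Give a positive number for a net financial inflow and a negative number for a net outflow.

Goods balance = 608.4 - 511.3 = 97.1
Services balance = 103.8 - 124.0 = -20.2
Trade balance (goods + services) = 97.1 + (-20.2) = 76.9
Net primary income = 65.6
Net secondary income = 7.7
Current account = 76.9 + 65.6 + 7.7 = 150.2
Financial account = -(150.2) = -150.2

-150.2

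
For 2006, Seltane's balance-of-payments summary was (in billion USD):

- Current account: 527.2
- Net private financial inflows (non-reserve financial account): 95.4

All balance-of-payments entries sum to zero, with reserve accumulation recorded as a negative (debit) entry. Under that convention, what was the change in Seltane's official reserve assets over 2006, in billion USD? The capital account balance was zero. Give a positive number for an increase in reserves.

622.6

Official reserve transactions balance = -(527.2 + 95.4) = -622.6
An accumulation of reserves is recorded as a debit (negative entry), so the change in the stock of reserves is the negative of that balance.
Change in official reserves = -(-622.6) = 622.6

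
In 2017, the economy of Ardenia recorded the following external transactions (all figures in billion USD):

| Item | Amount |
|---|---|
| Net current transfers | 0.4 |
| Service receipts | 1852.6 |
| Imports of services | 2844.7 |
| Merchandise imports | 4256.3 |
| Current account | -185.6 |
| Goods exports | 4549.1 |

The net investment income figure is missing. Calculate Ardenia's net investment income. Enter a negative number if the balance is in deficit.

513.3

Current account = goods balance + services balance + net primary income + net secondary income
Sum of the known components = -698.9
Net investment income = CA - (known components) = -185.6 - (-698.9) = 513.3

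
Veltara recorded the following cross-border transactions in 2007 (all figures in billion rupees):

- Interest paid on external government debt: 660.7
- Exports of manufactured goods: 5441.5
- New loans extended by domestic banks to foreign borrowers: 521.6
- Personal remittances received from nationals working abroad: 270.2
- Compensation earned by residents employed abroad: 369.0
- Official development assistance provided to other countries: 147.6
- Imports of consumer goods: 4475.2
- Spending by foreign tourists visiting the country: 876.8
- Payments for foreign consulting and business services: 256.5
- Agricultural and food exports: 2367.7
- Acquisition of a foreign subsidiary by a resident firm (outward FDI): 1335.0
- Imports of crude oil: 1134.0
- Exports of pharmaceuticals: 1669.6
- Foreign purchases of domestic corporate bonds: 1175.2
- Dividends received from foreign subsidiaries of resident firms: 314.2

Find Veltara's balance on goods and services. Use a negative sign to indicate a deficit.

4489.9

Goods: 2367.7 + 5441.5 - 4475.2 - 1134.0 + 1669.6 = 3869.6
Services: -256.5 + 876.8 = 620.3
Trade balance = 3869.6 + 620.3 = 4489.9
(Excluded from the trade balance — primary income: interest paid on external government debt 660.7, compensation earned by residents employed abroad 369.0, dividends received from foreign subsidiaries of resident firms 314.2; financial account: new loans extended by domestic banks to foreign borrowers 521.6, acquisition of a foreign subsidiary by a resident firm (outward FDI) 1335.0, foreign purchases of domestic corporate bonds 1175.2; secondary income: personal remittances received from nationals working abroad 270.2, official development assistance provided to other countries 147.6.)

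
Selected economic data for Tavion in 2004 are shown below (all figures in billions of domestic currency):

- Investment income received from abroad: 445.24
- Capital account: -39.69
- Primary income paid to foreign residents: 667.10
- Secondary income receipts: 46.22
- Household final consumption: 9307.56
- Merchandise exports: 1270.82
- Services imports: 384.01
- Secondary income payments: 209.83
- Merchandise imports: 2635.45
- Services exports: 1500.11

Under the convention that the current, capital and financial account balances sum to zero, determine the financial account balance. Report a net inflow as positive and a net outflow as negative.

673.69

Goods balance = 1270.82 - 2635.45 = -1364.63
Services balance = 1500.11 - 384.01 = 1116.10
Trade balance (goods + services) = -1364.63 + 1116.10 = -248.53
Net primary income = 445.24 - 667.10 = -221.86
Net secondary income = 46.22 - 209.83 = -163.61
Current account = -248.53 + (-221.86) + (-163.61) = -634.00
Financial account = -(-634.00 + (-39.69)) = 673.69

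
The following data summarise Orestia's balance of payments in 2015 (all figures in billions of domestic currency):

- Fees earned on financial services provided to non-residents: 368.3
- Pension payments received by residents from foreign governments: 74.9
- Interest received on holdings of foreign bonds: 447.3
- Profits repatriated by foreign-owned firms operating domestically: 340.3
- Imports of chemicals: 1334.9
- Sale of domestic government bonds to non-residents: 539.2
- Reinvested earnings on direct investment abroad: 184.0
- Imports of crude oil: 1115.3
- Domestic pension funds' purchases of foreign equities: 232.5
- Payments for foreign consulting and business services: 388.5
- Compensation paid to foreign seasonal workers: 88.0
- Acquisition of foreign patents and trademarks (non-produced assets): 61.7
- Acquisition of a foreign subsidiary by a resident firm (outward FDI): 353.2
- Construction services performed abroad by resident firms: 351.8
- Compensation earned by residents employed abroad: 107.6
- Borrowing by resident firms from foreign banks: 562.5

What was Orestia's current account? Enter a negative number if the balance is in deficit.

Goods: -1334.9 - 1115.3 = -2450.2
Services: 351.8 - 388.5 + 368.3 = 331.6
Primary income: 107.6 - 340.3 - 88.0 + 447.3 + 184.0 = 310.6
Secondary income: 74.9
Current account = (-2450.2) + 331.6 + 310.6 + 74.9 = -1733.1
(Excluded from the current account — financial account: sale of domestic government bonds to non-residents 539.2, domestic pension funds' purchases of foreign equities 232.5, acquisition of a foreign subsidiary by a resident firm (outward FDI) 353.2, borrowing by resident firms from foreign banks 562.5; capital account: acquisition of foreign patents and trademarks (non-produced assets) 61.7.)

-1733.1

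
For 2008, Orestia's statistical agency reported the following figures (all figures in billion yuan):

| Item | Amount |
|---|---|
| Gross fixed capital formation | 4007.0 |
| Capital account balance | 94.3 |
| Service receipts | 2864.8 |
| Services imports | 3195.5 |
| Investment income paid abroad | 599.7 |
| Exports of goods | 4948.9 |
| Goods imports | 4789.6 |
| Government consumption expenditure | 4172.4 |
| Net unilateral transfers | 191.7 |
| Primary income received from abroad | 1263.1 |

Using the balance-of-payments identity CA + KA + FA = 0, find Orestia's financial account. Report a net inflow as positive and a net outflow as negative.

Goods balance = 4948.9 - 4789.6 = 159.3
Services balance = 2864.8 - 3195.5 = -330.7
Trade balance (goods + services) = 159.3 + (-330.7) = -171.4
Net primary income = 1263.1 - 599.7 = 663.4
Net secondary income = 191.7
Current account = -171.4 + 663.4 + 191.7 = 683.7
Financial account = -(683.7 + 94.3) = -778.0

-778.0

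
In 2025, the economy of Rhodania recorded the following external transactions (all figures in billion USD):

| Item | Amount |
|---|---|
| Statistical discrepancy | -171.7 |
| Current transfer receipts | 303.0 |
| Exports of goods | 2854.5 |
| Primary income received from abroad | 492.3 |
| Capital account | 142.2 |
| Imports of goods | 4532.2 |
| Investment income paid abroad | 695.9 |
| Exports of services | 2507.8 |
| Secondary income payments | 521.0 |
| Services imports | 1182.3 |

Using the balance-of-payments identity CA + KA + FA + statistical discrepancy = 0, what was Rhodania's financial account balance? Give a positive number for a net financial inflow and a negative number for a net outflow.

Goods balance = 2854.5 - 4532.2 = -1677.7
Services balance = 2507.8 - 1182.3 = 1325.5
Trade balance (goods + services) = -1677.7 + 1325.5 = -352.2
Net primary income = 492.3 - 695.9 = -203.6
Net secondary income = 303.0 - 521.0 = -218.0
Current account = -352.2 + (-203.6) + (-218.0) = -773.8
Financial account = -(-773.8 + 142.2 + (-171.7)) = 803.3

803.3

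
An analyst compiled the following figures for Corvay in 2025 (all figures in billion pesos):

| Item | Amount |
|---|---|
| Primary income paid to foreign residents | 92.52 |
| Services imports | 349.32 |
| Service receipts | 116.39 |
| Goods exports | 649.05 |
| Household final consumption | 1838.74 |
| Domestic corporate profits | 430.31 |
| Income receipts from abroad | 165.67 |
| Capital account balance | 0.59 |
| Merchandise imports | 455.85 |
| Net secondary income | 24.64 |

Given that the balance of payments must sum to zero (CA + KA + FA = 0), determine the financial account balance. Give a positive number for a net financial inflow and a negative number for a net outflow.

-58.65

Goods balance = 649.05 - 455.85 = 193.20
Services balance = 116.39 - 349.32 = -232.93
Trade balance (goods + services) = 193.20 + (-232.93) = -39.73
Net primary income = 165.67 - 92.52 = 73.15
Net secondary income = 24.64
Current account = -39.73 + 73.15 + 24.64 = 58.06
Financial account = -(58.06 + 0.59) = -58.65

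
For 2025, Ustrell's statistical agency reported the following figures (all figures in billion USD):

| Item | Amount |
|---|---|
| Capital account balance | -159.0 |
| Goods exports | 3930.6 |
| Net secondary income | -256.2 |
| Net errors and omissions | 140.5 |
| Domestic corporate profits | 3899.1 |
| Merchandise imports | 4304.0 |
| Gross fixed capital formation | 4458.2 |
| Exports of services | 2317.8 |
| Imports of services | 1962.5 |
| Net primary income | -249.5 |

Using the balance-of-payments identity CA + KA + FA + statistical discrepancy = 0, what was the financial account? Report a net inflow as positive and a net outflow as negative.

542.3

Goods balance = 3930.6 - 4304.0 = -373.4
Services balance = 2317.8 - 1962.5 = 355.3
Trade balance (goods + services) = -373.4 + 355.3 = -18.1
Net primary income = -249.5
Net secondary income = -256.2
Current account = -18.1 + (-249.5) + (-256.2) = -523.8
Financial account = -(-523.8 + (-159.0) + 140.5) = 542.3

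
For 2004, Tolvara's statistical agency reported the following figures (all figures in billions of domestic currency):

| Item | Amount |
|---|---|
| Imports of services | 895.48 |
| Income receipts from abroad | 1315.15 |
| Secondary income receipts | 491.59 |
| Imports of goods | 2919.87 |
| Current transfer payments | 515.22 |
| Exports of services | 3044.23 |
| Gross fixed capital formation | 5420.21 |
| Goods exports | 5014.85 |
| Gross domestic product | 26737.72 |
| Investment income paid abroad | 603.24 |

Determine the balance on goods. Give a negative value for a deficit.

2094.98

Goods balance = 5014.85 - 2919.87 = 2094.98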